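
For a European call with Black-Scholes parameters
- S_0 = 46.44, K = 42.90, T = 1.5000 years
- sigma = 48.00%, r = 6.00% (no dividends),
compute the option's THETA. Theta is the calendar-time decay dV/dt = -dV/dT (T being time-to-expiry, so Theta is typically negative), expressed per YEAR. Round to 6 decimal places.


d1 = 0.5819057689; d2 = -0.0059717694
phi(d1) = 0.3368068376; exp(-qT) = 1.0000000000; exp(-rT) = 0.9139311853
Theta = -S*exp(-qT)*phi(d1)*sigma/(2*sqrt(T)) - r*K*exp(-rT)*N(d2) + q*S*exp(-qT)*N(d1)
N(d1) = 0.7196849227; N(d2) = 0.4976176229; sqrt(T) = 1.2247448714
Term 1 = -46.4400 * 1.0000000000 * 0.3368068376 * 0.4800 / (2 * 1.2247448714) = -3.0650581822
Term 2 = -0.0600 * 42.9000 * 0.9139311853 * 0.4976176229 = -1.1706249913
Term 3 = 0 (no dividend yield, q = 0)
Theta = -3.0650581822 + (-1.1706249913) + (0.0000000000) = -4.235683

Answer: Theta = -4.235683


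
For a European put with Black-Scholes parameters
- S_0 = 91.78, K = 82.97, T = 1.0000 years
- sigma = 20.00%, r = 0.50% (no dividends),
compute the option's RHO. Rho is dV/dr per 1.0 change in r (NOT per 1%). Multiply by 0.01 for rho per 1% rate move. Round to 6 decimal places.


Answer: Rho = -27.553279

Derivation:
d1 = 0.6295765615; d2 = 0.4295765615
phi(d1) = 0.3272202274; exp(-qT) = 1.0000000000; exp(-rT) = 0.9950124792
N(-d2) = 0.3337518450
Rho = -K*T*exp(-rT)*N(-d2) = -82.9700 * 1.0000 * 0.9950124792 * 0.3337518450 = -27.553279


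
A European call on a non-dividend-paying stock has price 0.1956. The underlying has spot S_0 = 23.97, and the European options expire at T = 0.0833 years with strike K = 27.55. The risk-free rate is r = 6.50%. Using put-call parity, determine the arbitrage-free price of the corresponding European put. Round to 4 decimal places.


Answer: Put price = 3.6268

Derivation:
Put-call parity: C - P = S_0 * exp(-qT) - K * exp(-rT).
S_0 * exp(-qT) = 23.9700 * 1.00000000 = 23.97000000
K * exp(-rT) = 27.5500 * 0.99460013 = 27.40123364
P = C - S*exp(-qT) + K*exp(-rT)
P = 0.1956 - 23.97000000 + 27.40123364 = 3.6268


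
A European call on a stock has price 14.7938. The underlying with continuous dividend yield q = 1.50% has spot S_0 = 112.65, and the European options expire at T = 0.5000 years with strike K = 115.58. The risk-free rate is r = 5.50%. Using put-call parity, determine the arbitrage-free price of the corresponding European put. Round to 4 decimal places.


Put-call parity: C - P = S_0 * exp(-qT) - K * exp(-rT).
S_0 * exp(-qT) = 112.6500 * 0.99252805 = 111.80828538
K * exp(-rT) = 115.5800 * 0.97287468 = 112.44485581
P = C - S*exp(-qT) + K*exp(-rT)
P = 14.7938 - 111.80828538 + 112.44485581 = 15.4304

Answer: Put price = 15.4304


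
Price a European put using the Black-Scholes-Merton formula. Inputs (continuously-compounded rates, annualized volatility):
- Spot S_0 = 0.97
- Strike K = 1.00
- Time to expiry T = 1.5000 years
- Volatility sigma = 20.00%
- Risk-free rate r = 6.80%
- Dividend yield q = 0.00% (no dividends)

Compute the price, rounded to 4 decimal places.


Answer: Price = 0.0616

Derivation:
d1 = (ln(S/K) + (r - q + 0.5*sigma^2) * T) / (sigma * sqrt(T)) = 0.41453855
d2 = d1 - sigma * sqrt(T) = 0.16958958
exp(-rT) = 0.90302955; exp(-qT) = 1.00000000
P = K * exp(-rT) * N(-d2) - S_0 * exp(-qT) * N(-d1)
N(-d1) = 0.33923987; N(-d2) = 0.43266646
P = 1.0000 * 0.90302955 * 0.43266646 - 0.9700 * 1.00000000 * 0.33923987 = 0.0616


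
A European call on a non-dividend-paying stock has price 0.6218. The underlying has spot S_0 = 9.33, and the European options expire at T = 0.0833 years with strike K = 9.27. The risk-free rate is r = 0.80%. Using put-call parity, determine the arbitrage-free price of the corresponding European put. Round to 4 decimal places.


Put-call parity: C - P = S_0 * exp(-qT) - K * exp(-rT).
S_0 * exp(-qT) = 9.3300 * 1.00000000 = 9.33000000
K * exp(-rT) = 9.2700 * 0.99933382 = 9.26382453
P = C - S*exp(-qT) + K*exp(-rT)
P = 0.6218 - 9.33000000 + 9.26382453 = 0.5556

Answer: Put price = 0.5556


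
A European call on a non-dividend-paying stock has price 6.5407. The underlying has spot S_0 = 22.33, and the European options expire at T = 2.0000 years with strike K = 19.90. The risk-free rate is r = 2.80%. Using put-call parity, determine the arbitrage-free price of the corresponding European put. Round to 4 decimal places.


Put-call parity: C - P = S_0 * exp(-qT) - K * exp(-rT).
S_0 * exp(-qT) = 22.3300 * 1.00000000 = 22.33000000
K * exp(-rT) = 19.9000 * 0.94553914 = 18.81622880
P = C - S*exp(-qT) + K*exp(-rT)
P = 6.5407 - 22.33000000 + 18.81622880 = 3.0269

Answer: Put price = 3.0269


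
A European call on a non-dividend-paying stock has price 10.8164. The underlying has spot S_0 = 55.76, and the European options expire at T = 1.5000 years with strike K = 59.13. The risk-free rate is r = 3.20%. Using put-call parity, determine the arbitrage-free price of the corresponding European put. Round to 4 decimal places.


Put-call parity: C - P = S_0 * exp(-qT) - K * exp(-rT).
S_0 * exp(-qT) = 55.7600 * 1.00000000 = 55.76000000
K * exp(-rT) = 59.1300 * 0.95313379 = 56.35880083
P = C - S*exp(-qT) + K*exp(-rT)
P = 10.8164 - 55.76000000 + 56.35880083 = 11.4152

Answer: Put price = 11.4152


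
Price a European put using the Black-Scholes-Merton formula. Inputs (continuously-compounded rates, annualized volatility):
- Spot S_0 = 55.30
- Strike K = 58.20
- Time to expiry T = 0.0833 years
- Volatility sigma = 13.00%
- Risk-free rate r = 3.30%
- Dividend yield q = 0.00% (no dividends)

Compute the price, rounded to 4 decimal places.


Answer: Price = 2.8393

Derivation:
d1 = (ln(S/K) + (r - q + 0.5*sigma^2) * T) / (sigma * sqrt(T)) = -1.27023799
d2 = d1 - sigma * sqrt(T) = -1.30775825
exp(-rT) = 0.99725487; exp(-qT) = 1.00000000
P = K * exp(-rT) * N(-d2) - S_0 * exp(-qT) * N(-d1)
N(-d1) = 0.89800007; N(-d2) = 0.90452234
P = 58.2000 * 0.99725487 * 0.90452234 - 55.3000 * 1.00000000 * 0.89800007 = 2.8393


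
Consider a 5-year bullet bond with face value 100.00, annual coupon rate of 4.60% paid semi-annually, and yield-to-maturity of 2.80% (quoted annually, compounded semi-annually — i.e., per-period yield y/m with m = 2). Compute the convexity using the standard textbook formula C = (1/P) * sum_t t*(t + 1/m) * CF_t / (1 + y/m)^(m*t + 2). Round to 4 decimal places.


Coupon per period c = face * coupon_rate / m = 2.300000
Periods per year m = 2; per-period yield y/m = 0.014000
Number of cashflows N = 10
Cashflows (t years, CF_t, discount factor 1/(1+y/m)^(m*t), PV):
  t = 0.5000: CF_t = 2.300000, DF = 0.986193, PV = 2.268245
  t = 1.0000: CF_t = 2.300000, DF = 0.972577, PV = 2.236928
  t = 1.5000: CF_t = 2.300000, DF = 0.959149, PV = 2.206043
  t = 2.0000: CF_t = 2.300000, DF = 0.945906, PV = 2.175585
  t = 2.5000: CF_t = 2.300000, DF = 0.932847, PV = 2.145547
  t = 3.0000: CF_t = 2.300000, DF = 0.919967, PV = 2.115924
  t = 3.5000: CF_t = 2.300000, DF = 0.907265, PV = 2.086710
  t = 4.0000: CF_t = 2.300000, DF = 0.894739, PV = 2.057900
  t = 4.5000: CF_t = 2.300000, DF = 0.882386, PV = 2.029487
  t = 5.0000: CF_t = 102.300000, DF = 0.870203, PV = 89.021741
Price P = sum_t PV_t = 108.344109
Convexity numerator sum_t t*(t + 1/m) * CF_t / (1+y/m)^(m*t + 2):
  t = 0.5000: term = 1.103021
  t = 1.0000: term = 3.263377
  t = 1.5000: term = 6.436641
  t = 2.0000: term = 10.579621
  t = 2.5000: term = 15.650327
  t = 3.0000: term = 21.607946
  t = 3.5000: term = 28.412816
  t = 4.0000: term = 36.026394
  t = 4.5000: term = 44.411235
  t = 5.0000: term = 2380.964212
Convexity = (1/P) * sum = 2548.455591 / 108.344109 = 23.521866

Answer: Convexity = 23.5219


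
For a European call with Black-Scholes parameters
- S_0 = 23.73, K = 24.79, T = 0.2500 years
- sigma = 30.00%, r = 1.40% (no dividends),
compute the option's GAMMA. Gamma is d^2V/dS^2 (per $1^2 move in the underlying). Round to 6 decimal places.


Answer: Gamma = 0.110010

Derivation:
d1 = -0.1930018373; d2 = -0.3430018373
phi(d1) = 0.3915808044; exp(-qT) = 1.0000000000; exp(-rT) = 0.9965061179
Gamma = exp(-qT) * phi(d1) / (S * sigma * sqrt(T)) = 1.0000000000 * 0.3915808044 / (23.7300 * 0.3000 * 0.5000000000) = 0.110010


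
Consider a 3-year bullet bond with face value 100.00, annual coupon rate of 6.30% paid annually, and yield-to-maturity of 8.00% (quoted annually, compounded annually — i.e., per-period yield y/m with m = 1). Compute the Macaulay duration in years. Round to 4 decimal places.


Coupon per period c = face * coupon_rate / m = 6.300000
Periods per year m = 1; per-period yield y/m = 0.080000
Number of cashflows N = 3
Cashflows (t years, CF_t, discount factor 1/(1+y/m)^(m*t), PV):
  t = 1.0000: CF_t = 6.300000, DF = 0.925926, PV = 5.833333
  t = 2.0000: CF_t = 6.300000, DF = 0.857339, PV = 5.401235
  t = 3.0000: CF_t = 106.300000, DF = 0.793832, PV = 84.384367
Price P = sum_t PV_t = 95.618935
Macaulay numerator sum_t t * PV_t:
  t * PV_t at t = 1.0000: 5.833333
  t * PV_t at t = 2.0000: 10.802469
  t * PV_t at t = 3.0000: 253.153102
Macaulay duration D = (sum_t t * PV_t) / P = 269.788904 / 95.618935 = 2.821501

Answer: Macaulay duration = 2.8215 years


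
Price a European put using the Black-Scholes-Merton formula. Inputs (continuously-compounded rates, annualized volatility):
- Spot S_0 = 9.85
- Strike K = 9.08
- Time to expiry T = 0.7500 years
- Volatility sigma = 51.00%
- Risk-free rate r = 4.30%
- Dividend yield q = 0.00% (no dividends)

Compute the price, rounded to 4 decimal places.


d1 = (ln(S/K) + (r - q + 0.5*sigma^2) * T) / (sigma * sqrt(T)) = 0.47814737
d2 = d1 - sigma * sqrt(T) = 0.03647441
exp(-rT) = 0.96826449; exp(-qT) = 1.00000000
P = K * exp(-rT) * N(-d2) - S_0 * exp(-qT) * N(-d1)
N(-d1) = 0.31627266; N(-d2) = 0.48545204
P = 9.0800 * 0.96826449 * 0.48545204 - 9.8500 * 1.00000000 * 0.31627266 = 1.1527

Answer: Price = 1.1527


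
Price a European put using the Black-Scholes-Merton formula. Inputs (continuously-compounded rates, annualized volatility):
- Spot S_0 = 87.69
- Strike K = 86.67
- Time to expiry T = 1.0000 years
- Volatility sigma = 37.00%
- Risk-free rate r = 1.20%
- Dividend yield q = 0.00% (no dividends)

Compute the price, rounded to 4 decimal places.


d1 = (ln(S/K) + (r - q + 0.5*sigma^2) * T) / (sigma * sqrt(T)) = 0.24905423
d2 = d1 - sigma * sqrt(T) = -0.12094577
exp(-rT) = 0.98807171; exp(-qT) = 1.00000000
P = K * exp(-rT) * N(-d2) - S_0 * exp(-qT) * N(-d1)
N(-d1) = 0.40165942; N(-d2) = 0.54813301
P = 86.6700 * 0.98807171 * 0.54813301 - 87.6900 * 1.00000000 * 0.40165942 = 11.7185

Answer: Price = 11.7185


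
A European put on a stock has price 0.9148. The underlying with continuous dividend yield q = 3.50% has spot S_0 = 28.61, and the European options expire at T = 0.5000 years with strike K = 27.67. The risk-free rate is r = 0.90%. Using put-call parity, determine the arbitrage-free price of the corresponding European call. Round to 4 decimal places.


Answer: Call price = 1.4827

Derivation:
Put-call parity: C - P = S_0 * exp(-qT) - K * exp(-rT).
S_0 * exp(-qT) = 28.6100 * 0.98265224 = 28.11368046
K * exp(-rT) = 27.6700 * 0.99551011 = 27.54576474
C = P + S*exp(-qT) - K*exp(-rT)
C = 0.9148 + 28.11368046 - 27.54576474 = 1.4827


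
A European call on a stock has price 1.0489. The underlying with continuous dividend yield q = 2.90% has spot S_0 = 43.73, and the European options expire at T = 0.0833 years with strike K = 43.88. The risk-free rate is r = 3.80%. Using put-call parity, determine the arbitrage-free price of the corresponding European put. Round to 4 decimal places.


Answer: Put price = 1.1657

Derivation:
Put-call parity: C - P = S_0 * exp(-qT) - K * exp(-rT).
S_0 * exp(-qT) = 43.7300 * 0.99758722 = 43.62448893
K * exp(-rT) = 43.8800 * 0.99683960 = 43.74132185
P = C - S*exp(-qT) + K*exp(-rT)
P = 1.0489 - 43.62448893 + 43.74132185 = 1.1657


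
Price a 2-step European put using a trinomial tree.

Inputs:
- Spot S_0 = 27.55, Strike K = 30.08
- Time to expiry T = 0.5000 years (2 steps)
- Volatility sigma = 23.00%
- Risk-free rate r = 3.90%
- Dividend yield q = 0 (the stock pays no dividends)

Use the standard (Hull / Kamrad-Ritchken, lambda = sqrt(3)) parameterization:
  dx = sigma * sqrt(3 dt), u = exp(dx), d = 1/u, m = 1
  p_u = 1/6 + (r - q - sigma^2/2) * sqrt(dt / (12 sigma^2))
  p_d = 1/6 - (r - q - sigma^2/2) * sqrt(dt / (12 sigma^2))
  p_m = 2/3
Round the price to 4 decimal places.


Answer: Price = V(0,0) = 3.0851

Derivation:
dt = T/N = 0.250000; dx = sigma*sqrt(3*dt) = 0.199186
u = exp(dx) = 1.220409; d = 1/u = 0.819398
p_u = 0.174542, p_m = 0.666667, p_d = 0.158791
Discount per step: exp(-r*dt) = 0.990297
Stock lattice S(k, j) with j the centered position index:
  k=0: S(0,+0) = 27.5500
  k=1: S(1,-1) = 22.5744; S(1,+0) = 27.5500; S(1,+1) = 33.6223
  k=2: S(2,-2) = 18.4974; S(2,-1) = 22.5744; S(2,+0) = 27.5500; S(2,+1) = 33.6223; S(2,+2) = 41.0329
Terminal payoffs V(N, j) = max(K - S_T, 0):
  V(2,-2) = 11.582588; V(2,-1) = 7.505596; V(2,+0) = 2.530000; V(2,+1) = 0.000000; V(2,+2) = 0.000000
Backward induction: V(k, j) = exp(-r*dt) * [p_u * V(k+1, j+1) + p_m * V(k+1, j) + p_d * V(k+1, j-1)]
  V(1,-1) = exp(-r*dt) * [p_u*2.530000 + p_m*7.505596 + p_d*11.582588] = 7.213853
  V(1,+0) = exp(-r*dt) * [p_u*0.000000 + p_m*2.530000 + p_d*7.505596] = 2.850558
  V(1,+1) = exp(-r*dt) * [p_u*0.000000 + p_m*0.000000 + p_d*2.530000] = 0.397843
  V(0,+0) = exp(-r*dt) * [p_u*0.397843 + p_m*2.850558 + p_d*7.213853] = 3.085080


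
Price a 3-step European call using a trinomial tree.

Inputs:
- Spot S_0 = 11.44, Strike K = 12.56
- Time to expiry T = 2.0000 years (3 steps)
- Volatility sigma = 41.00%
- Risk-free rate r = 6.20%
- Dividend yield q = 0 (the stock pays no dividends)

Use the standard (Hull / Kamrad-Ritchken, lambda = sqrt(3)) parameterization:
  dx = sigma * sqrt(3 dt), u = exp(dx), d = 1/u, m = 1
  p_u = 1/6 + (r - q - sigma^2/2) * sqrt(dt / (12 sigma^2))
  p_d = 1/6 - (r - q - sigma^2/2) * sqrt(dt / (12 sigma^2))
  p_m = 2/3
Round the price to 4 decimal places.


Answer: Price = V(0,0) = 2.6877

Derivation:
dt = T/N = 0.666667; dx = sigma*sqrt(3*dt) = 0.579828
u = exp(dx) = 1.785730; d = 1/u = 0.559995
p_u = 0.153990, p_m = 0.666667, p_d = 0.179343
Discount per step: exp(-r*dt) = 0.959509
Stock lattice S(k, j) with j the centered position index:
  k=0: S(0,+0) = 11.4400
  k=1: S(1,-1) = 6.4063; S(1,+0) = 11.4400; S(1,+1) = 20.4288
  k=2: S(2,-2) = 3.5875; S(2,-1) = 6.4063; S(2,+0) = 11.4400; S(2,+1) = 20.4288; S(2,+2) = 36.4803
  k=3: S(3,-3) = 2.0090; S(3,-2) = 3.5875; S(3,-1) = 6.4063; S(3,+0) = 11.4400; S(3,+1) = 20.4288; S(3,+2) = 36.4803; S(3,+3) = 65.1439
Terminal payoffs V(N, j) = max(S_T - K, 0):
  V(3,-3) = 0.000000; V(3,-2) = 0.000000; V(3,-1) = 0.000000; V(3,+0) = 0.000000; V(3,+1) = 7.868757; V(3,+2) = 23.920253; V(3,+3) = 52.583900
Backward induction: V(k, j) = exp(-r*dt) * [p_u * V(k+1, j+1) + p_m * V(k+1, j) + p_d * V(k+1, j-1)]
  V(2,-2) = exp(-r*dt) * [p_u*0.000000 + p_m*0.000000 + p_d*0.000000] = 0.000000
  V(2,-1) = exp(-r*dt) * [p_u*0.000000 + p_m*0.000000 + p_d*0.000000] = 0.000000
  V(2,+0) = exp(-r*dt) * [p_u*7.868757 + p_m*0.000000 + p_d*0.000000] = 1.162650
  V(2,+1) = exp(-r*dt) * [p_u*23.920253 + p_m*7.868757 + p_d*0.000000] = 8.567774
  V(2,+2) = exp(-r*dt) * [p_u*52.583900 + p_m*23.920253 + p_d*7.868757] = 24.424750
  V(1,-1) = exp(-r*dt) * [p_u*1.162650 + p_m*0.000000 + p_d*0.000000] = 0.171788
  V(1,+0) = exp(-r*dt) * [p_u*8.567774 + p_m*1.162650 + p_d*0.000000] = 2.009650
  V(1,+1) = exp(-r*dt) * [p_u*24.424750 + p_m*8.567774 + p_d*1.162650] = 9.289528
  V(0,+0) = exp(-r*dt) * [p_u*9.289528 + p_m*2.009650 + p_d*0.171788] = 2.687657


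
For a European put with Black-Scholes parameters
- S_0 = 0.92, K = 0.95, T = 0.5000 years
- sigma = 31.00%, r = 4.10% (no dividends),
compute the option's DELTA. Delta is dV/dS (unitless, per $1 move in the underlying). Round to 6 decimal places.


Answer: Delta = -0.477378

Derivation:
d1 = 0.0567359007; d2 = -0.1624672014
phi(d1) = 0.3983007067; exp(-qT) = 1.0000000000; exp(-rT) = 0.9797086965
N(-d1) = 0.4773777877
Delta = -exp(-qT) * N(-d1) = -1.0000000000 * 0.4773777877 = -0.477378


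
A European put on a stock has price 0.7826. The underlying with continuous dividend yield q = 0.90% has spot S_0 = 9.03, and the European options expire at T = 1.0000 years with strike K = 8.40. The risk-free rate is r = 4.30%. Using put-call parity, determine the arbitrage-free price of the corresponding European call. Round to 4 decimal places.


Put-call parity: C - P = S_0 * exp(-qT) - K * exp(-rT).
S_0 * exp(-qT) = 9.0300 * 0.99104038 = 8.94909462
K * exp(-rT) = 8.4000 * 0.95791139 = 8.04645568
C = P + S*exp(-qT) - K*exp(-rT)
C = 0.7826 + 8.94909462 - 8.04645568 = 1.6852

Answer: Call price = 1.6852


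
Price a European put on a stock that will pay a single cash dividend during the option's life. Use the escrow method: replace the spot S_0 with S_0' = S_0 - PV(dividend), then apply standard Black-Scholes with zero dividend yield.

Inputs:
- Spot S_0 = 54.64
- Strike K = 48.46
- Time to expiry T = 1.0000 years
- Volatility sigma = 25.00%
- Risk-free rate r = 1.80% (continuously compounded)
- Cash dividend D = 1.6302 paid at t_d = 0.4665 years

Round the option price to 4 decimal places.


PV(D) = D * exp(-r * t_d) = 1.6302 * 0.99163816 = 1.61656852
S_0' = S_0 - PV(D) = 54.6400 - 1.61656852 = 53.02343148
d1 = (ln(S_0'/K) + (r + sigma^2/2)*T) / (sigma*sqrt(T)) = 0.55698082
d2 = d1 - sigma*sqrt(T) = 0.30698082
exp(-rT) = 0.98216103
N(-d1) = 0.28877027; N(-d2) = 0.37942899
P = K * exp(-rT) * N(-d2) - S_0' * N(-d1) = 48.4600 * 0.98216103 * 0.37942899 - 53.02343148 * 0.28877027 = 2.7475

Answer: Price = 2.7475


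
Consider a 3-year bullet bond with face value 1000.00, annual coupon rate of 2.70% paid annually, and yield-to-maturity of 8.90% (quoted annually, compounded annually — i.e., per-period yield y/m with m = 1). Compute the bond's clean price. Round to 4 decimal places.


Answer: Price = 842.7796

Derivation:
Coupon per period c = face * coupon_rate / m = 27.000000
Periods per year m = 1; per-period yield y/m = 0.089000
Number of cashflows N = 3
Cashflows (t years, CF_t, discount factor 1/(1+y/m)^(m*t), PV):
  t = 1.0000: CF_t = 27.000000, DF = 0.918274, PV = 24.793388
  t = 2.0000: CF_t = 27.000000, DF = 0.843226, PV = 22.767115
  t = 3.0000: CF_t = 1027.000000, DF = 0.774313, PV = 795.219103
Price P = sum_t PV_t = 842.779607


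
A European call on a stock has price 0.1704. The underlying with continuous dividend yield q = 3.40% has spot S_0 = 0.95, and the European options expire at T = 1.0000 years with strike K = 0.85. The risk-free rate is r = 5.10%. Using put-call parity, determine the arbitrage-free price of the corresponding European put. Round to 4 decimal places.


Answer: Put price = 0.0599

Derivation:
Put-call parity: C - P = S_0 * exp(-qT) - K * exp(-rT).
S_0 * exp(-qT) = 0.9500 * 0.96657150 = 0.91824293
K * exp(-rT) = 0.8500 * 0.95027867 = 0.80773687
P = C - S*exp(-qT) + K*exp(-rT)
P = 0.1704 - 0.91824293 + 0.80773687 = 0.0599


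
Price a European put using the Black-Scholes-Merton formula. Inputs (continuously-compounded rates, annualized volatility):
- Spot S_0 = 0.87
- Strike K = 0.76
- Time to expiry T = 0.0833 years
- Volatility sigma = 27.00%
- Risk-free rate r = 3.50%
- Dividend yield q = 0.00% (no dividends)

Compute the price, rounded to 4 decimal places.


Answer: Price = 0.0010

Derivation:
d1 = (ln(S/K) + (r - q + 0.5*sigma^2) * T) / (sigma * sqrt(T)) = 1.81101689
d2 = d1 - sigma * sqrt(T) = 1.73309020
exp(-rT) = 0.99708875; exp(-qT) = 1.00000000
P = K * exp(-rT) * N(-d2) - S_0 * exp(-qT) * N(-d1)
N(-d1) = 0.03506912; N(-d2) = 0.04153982
P = 0.7600 * 0.99708875 * 0.04153982 - 0.8700 * 1.00000000 * 0.03506912 = 0.0010


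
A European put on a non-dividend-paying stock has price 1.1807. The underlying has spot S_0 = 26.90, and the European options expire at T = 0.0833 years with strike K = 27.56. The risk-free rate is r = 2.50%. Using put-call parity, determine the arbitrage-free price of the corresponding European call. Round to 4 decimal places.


Answer: Call price = 0.5780

Derivation:
Put-call parity: C - P = S_0 * exp(-qT) - K * exp(-rT).
S_0 * exp(-qT) = 26.9000 * 1.00000000 = 26.90000000
K * exp(-rT) = 27.5600 * 0.99791967 = 27.50266602
C = P + S*exp(-qT) - K*exp(-rT)
C = 1.1807 + 26.90000000 - 27.50266602 = 0.5780


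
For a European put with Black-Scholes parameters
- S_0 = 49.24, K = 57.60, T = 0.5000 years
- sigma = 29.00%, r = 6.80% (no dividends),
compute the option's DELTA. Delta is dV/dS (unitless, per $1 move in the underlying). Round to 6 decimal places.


Answer: Delta = -0.690192

Derivation:
d1 = -0.4963951360; d2 = -0.7014561026
phi(d1) = 0.3526981811; exp(-qT) = 1.0000000000; exp(-rT) = 0.9665715046
N(-d1) = 0.6901921720
Delta = -exp(-qT) * N(-d1) = -1.0000000000 * 0.6901921720 = -0.690192


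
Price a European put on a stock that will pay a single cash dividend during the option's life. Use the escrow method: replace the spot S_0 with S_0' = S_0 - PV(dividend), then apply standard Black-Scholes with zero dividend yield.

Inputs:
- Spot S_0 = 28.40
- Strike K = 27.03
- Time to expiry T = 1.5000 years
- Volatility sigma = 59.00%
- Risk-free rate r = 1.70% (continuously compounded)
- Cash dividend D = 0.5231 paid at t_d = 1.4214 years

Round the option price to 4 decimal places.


Answer: Price = 6.9037

Derivation:
PV(D) = D * exp(-r * t_d) = 0.5231 * 0.97612581 = 0.51061141
S_0' = S_0 - PV(D) = 28.4000 - 0.51061141 = 27.88938859
d1 = (ln(S_0'/K) + (r + sigma^2/2)*T) / (sigma*sqrt(T)) = 0.43990334
d2 = d1 - sigma*sqrt(T) = -0.28269614
exp(-rT) = 0.97482238
N(-d1) = 0.33000356; N(-d2) = 0.61129511
P = K * exp(-rT) * N(-d2) - S_0' * N(-d1) = 27.0300 * 0.97482238 * 0.61129511 - 27.88938859 * 0.33000356 = 6.9037


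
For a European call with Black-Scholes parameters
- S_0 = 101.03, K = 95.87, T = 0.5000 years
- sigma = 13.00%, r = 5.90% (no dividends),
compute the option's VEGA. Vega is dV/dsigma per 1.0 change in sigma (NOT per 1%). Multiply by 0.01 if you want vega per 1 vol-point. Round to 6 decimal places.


Answer: Vega = 18.370580

Derivation:
d1 = 0.9371818715; d2 = 0.8452579899
phi(d1) = 0.2571505769; exp(-qT) = 1.0000000000; exp(-rT) = 0.9709308776
Vega = S * exp(-qT) * phi(d1) * sqrt(T) = 101.0300 * 1.0000000000 * 0.2571505769 * 0.7071067812 = 18.370580


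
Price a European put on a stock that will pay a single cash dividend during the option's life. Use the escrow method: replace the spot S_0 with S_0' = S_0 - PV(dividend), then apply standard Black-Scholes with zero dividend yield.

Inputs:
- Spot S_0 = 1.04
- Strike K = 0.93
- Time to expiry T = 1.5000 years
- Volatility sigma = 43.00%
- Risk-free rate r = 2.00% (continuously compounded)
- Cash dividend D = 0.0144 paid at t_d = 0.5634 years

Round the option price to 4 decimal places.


Answer: Price = 0.1444

Derivation:
PV(D) = D * exp(-r * t_d) = 0.0144 * 0.98879525 = 0.01423865
S_0' = S_0 - PV(D) = 1.0400 - 0.01423865 = 1.02576135
d1 = (ln(S_0'/K) + (r + sigma^2/2)*T) / (sigma*sqrt(T)) = 0.50638132
d2 = d1 - sigma*sqrt(T) = -0.02025897
exp(-rT) = 0.97044553
N(-d1) = 0.30629449; N(-d2) = 0.50808161
P = K * exp(-rT) * N(-d2) - S_0' * N(-d1) = 0.9300 * 0.97044553 * 0.50808161 - 1.02576135 * 0.30629449 = 0.1444


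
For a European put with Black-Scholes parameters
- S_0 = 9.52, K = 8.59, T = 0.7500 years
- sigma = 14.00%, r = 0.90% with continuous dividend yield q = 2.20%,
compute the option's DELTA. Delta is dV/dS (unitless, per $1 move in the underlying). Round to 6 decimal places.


Answer: Delta = -0.200485

Derivation:
d1 = 0.8280531822; d2 = 0.7068096257
phi(d1) = 0.2831511091; exp(-qT) = 0.9836353794; exp(-rT) = 0.9932727301
N(-d1) = 0.2038201910
Delta = -exp(-qT) * N(-d1) = -0.9836353794 * 0.2038201910 = -0.200485


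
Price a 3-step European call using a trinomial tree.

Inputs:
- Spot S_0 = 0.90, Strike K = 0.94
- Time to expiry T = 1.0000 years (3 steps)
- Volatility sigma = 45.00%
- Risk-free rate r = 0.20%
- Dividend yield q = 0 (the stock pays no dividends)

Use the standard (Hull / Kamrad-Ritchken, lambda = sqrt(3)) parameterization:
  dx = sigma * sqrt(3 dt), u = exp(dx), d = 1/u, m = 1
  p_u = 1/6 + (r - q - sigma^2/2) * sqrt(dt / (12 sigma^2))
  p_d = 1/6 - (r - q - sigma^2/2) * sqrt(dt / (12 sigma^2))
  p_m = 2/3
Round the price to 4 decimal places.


dt = T/N = 0.333333; dx = sigma*sqrt(3*dt) = 0.450000
u = exp(dx) = 1.568312; d = 1/u = 0.637628
p_u = 0.129907, p_m = 0.666667, p_d = 0.203426
Discount per step: exp(-r*dt) = 0.999334
Stock lattice S(k, j) with j the centered position index:
  k=0: S(0,+0) = 0.9000
  k=1: S(1,-1) = 0.5739; S(1,+0) = 0.9000; S(1,+1) = 1.4115
  k=2: S(2,-2) = 0.3659; S(2,-1) = 0.5739; S(2,+0) = 0.9000; S(2,+1) = 1.4115; S(2,+2) = 2.2136
  k=3: S(3,-3) = 0.2333; S(3,-2) = 0.3659; S(3,-1) = 0.5739; S(3,+0) = 0.9000; S(3,+1) = 1.4115; S(3,+2) = 2.2136; S(3,+3) = 3.4717
Terminal payoffs V(N, j) = max(S_T - K, 0):
  V(3,-3) = 0.000000; V(3,-2) = 0.000000; V(3,-1) = 0.000000; V(3,+0) = 0.000000; V(3,+1) = 0.471481; V(3,+2) = 1.273643; V(3,+3) = 2.531683
Backward induction: V(k, j) = exp(-r*dt) * [p_u * V(k+1, j+1) + p_m * V(k+1, j) + p_d * V(k+1, j-1)]
  V(2,-2) = exp(-r*dt) * [p_u*0.000000 + p_m*0.000000 + p_d*0.000000] = 0.000000
  V(2,-1) = exp(-r*dt) * [p_u*0.000000 + p_m*0.000000 + p_d*0.000000] = 0.000000
  V(2,+0) = exp(-r*dt) * [p_u*0.471481 + p_m*0.000000 + p_d*0.000000] = 0.061208
  V(2,+1) = exp(-r*dt) * [p_u*1.273643 + p_m*0.471481 + p_d*0.000000] = 0.479457
  V(2,+2) = exp(-r*dt) * [p_u*2.531683 + p_m*1.273643 + p_d*0.471481] = 1.273042
  V(1,-1) = exp(-r*dt) * [p_u*0.061208 + p_m*0.000000 + p_d*0.000000] = 0.007946
  V(1,+0) = exp(-r*dt) * [p_u*0.479457 + p_m*0.061208 + p_d*0.000000] = 0.103022
  V(1,+1) = exp(-r*dt) * [p_u*1.273042 + p_m*0.479457 + p_d*0.061208] = 0.497135
  V(0,+0) = exp(-r*dt) * [p_u*0.497135 + p_m*0.103022 + p_d*0.007946] = 0.134789

Answer: Price = V(0,0) = 0.1348


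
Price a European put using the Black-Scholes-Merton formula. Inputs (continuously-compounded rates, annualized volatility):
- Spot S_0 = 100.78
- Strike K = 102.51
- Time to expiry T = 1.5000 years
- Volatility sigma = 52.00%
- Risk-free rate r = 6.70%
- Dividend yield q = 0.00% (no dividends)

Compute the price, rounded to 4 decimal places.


Answer: Price = 20.3355

Derivation:
d1 = (ln(S/K) + (r - q + 0.5*sigma^2) * T) / (sigma * sqrt(T)) = 0.44951209
d2 = d1 - sigma * sqrt(T) = -0.18735524
exp(-rT) = 0.90438511; exp(-qT) = 1.00000000
P = K * exp(-rT) * N(-d2) - S_0 * exp(-qT) * N(-d1)
N(-d1) = 0.32653114; N(-d2) = 0.57430894
P = 102.5100 * 0.90438511 * 0.57430894 - 100.7800 * 1.00000000 * 0.32653114 = 20.3355


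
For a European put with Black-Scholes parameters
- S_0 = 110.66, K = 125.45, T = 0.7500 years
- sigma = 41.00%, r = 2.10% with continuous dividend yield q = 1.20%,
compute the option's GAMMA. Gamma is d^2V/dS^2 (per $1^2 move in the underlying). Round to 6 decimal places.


Answer: Gamma = 0.009939

Derivation:
d1 = -0.1567501344; d2 = -0.5118205499
phi(d1) = 0.3940711369; exp(-qT) = 0.9910403788; exp(-rT) = 0.9843733826
Gamma = exp(-qT) * phi(d1) / (S * sigma * sqrt(T)) = 0.9910403788 * 0.3940711369 / (110.6600 * 0.4100 * 0.8660254038) = 0.009939


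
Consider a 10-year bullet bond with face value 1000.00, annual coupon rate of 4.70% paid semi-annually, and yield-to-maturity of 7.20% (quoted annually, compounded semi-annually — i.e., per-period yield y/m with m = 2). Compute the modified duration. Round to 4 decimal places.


Answer: Modified duration = 7.5846

Derivation:
Coupon per period c = face * coupon_rate / m = 23.500000
Periods per year m = 2; per-period yield y/m = 0.036000
Number of cashflows N = 20
Cashflows (t years, CF_t, discount factor 1/(1+y/m)^(m*t), PV):
  t = 0.5000: CF_t = 23.500000, DF = 0.965251, PV = 22.683398
  t = 1.0000: CF_t = 23.500000, DF = 0.931709, PV = 21.895172
  t = 1.5000: CF_t = 23.500000, DF = 0.899333, PV = 21.134335
  t = 2.0000: CF_t = 23.500000, DF = 0.868082, PV = 20.399938
  t = 2.5000: CF_t = 23.500000, DF = 0.837917, PV = 19.691060
  t = 3.0000: CF_t = 23.500000, DF = 0.808801, PV = 19.006814
  t = 3.5000: CF_t = 23.500000, DF = 0.780696, PV = 18.346346
  t = 4.0000: CF_t = 23.500000, DF = 0.753567, PV = 17.708828
  t = 4.5000: CF_t = 23.500000, DF = 0.727381, PV = 17.093463
  t = 5.0000: CF_t = 23.500000, DF = 0.702106, PV = 16.499482
  t = 5.5000: CF_t = 23.500000, DF = 0.677708, PV = 15.926141
  t = 6.0000: CF_t = 23.500000, DF = 0.654158, PV = 15.372723
  t = 6.5000: CF_t = 23.500000, DF = 0.631427, PV = 14.838536
  t = 7.0000: CF_t = 23.500000, DF = 0.609486, PV = 14.322911
  t = 7.5000: CF_t = 23.500000, DF = 0.588307, PV = 13.825203
  t = 8.0000: CF_t = 23.500000, DF = 0.567863, PV = 13.344791
  t = 8.5000: CF_t = 23.500000, DF = 0.548131, PV = 12.881072
  t = 9.0000: CF_t = 23.500000, DF = 0.529084, PV = 12.433468
  t = 9.5000: CF_t = 23.500000, DF = 0.510699, PV = 12.001417
  t = 10.0000: CF_t = 1023.500000, DF = 0.492952, PV = 504.536673
Price P = sum_t PV_t = 823.941769
First compute Macaulay numerator sum_t t * PV_t:
  t * PV_t at t = 0.5000: 11.341699
  t * PV_t at t = 1.0000: 21.895172
  t * PV_t at t = 1.5000: 31.701503
  t * PV_t at t = 2.0000: 40.799875
  t * PV_t at t = 2.5000: 49.227649
  t * PV_t at t = 3.0000: 57.020443
  t * PV_t at t = 3.5000: 64.212210
  t * PV_t at t = 4.0000: 70.835312
  t * PV_t at t = 4.5000: 76.920585
  t * PV_t at t = 5.0000: 82.497410
  t * PV_t at t = 5.5000: 87.593775
  t * PV_t at t = 6.0000: 92.236337
  t * PV_t at t = 6.5000: 96.450481
  t * PV_t at t = 7.0000: 100.260375
  t * PV_t at t = 7.5000: 103.689026
  t * PV_t at t = 8.0000: 106.758328
  t * PV_t at t = 8.5000: 109.489115
  t * PV_t at t = 9.0000: 111.901208
  t * PV_t at t = 9.5000: 114.013457
  t * PV_t at t = 10.0000: 5045.366727
Macaulay duration D = 6474.210686 / 823.941769 = 7.857607
Modified duration = D / (1 + y/m) = 7.857607 / (1 + 0.036000) = 7.584563


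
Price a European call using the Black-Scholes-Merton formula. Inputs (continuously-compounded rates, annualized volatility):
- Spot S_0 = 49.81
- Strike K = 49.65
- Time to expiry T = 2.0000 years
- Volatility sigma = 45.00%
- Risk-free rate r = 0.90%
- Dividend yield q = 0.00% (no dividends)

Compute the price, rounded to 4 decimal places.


Answer: Price = 12.8348

Derivation:
d1 = (ln(S/K) + (r - q + 0.5*sigma^2) * T) / (sigma * sqrt(T)) = 0.35153794
d2 = d1 - sigma * sqrt(T) = -0.28485816
exp(-rT) = 0.98216103; exp(-qT) = 1.00000000
C = S_0 * exp(-qT) * N(d1) - K * exp(-rT) * N(d2)
N(d1) = 0.63740759; N(d2) = 0.38787641
C = 49.8100 * 1.00000000 * 0.63740759 - 49.6500 * 0.98216103 * 0.38787641 = 12.8348


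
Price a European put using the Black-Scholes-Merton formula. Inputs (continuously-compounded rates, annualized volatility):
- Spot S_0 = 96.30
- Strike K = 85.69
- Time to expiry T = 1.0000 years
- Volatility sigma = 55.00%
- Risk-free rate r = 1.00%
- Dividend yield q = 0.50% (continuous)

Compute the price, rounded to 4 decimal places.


d1 = (ln(S/K) + (r - q + 0.5*sigma^2) * T) / (sigma * sqrt(T)) = 0.49633125
d2 = d1 - sigma * sqrt(T) = -0.05366875
exp(-rT) = 0.99004983; exp(-qT) = 0.99501248
P = K * exp(-rT) * N(-d2) - S_0 * exp(-qT) * N(-d1)
N(-d1) = 0.30983036; N(-d2) = 0.52140046
P = 85.6900 * 0.99004983 * 0.52140046 - 96.3000 * 0.99501248 * 0.30983036 = 14.5464

Answer: Price = 14.5464


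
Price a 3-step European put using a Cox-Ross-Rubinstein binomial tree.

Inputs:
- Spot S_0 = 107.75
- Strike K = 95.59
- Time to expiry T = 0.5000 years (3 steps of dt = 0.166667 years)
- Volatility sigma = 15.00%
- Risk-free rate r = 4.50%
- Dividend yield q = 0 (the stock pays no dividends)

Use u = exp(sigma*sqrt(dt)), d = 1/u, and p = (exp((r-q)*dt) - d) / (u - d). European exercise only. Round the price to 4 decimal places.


dt = T/N = 0.166667
u = exp(sigma*sqrt(dt)) = 1.063151; d = 1/u = 0.940600
p = (exp((r-q)*dt) - d) / (u - d) = 0.546125
Discount per step: exp(-r*dt) = 0.992528
Stock lattice S(k, i) with i counting down-moves:
  k=0: S(0,0) = 107.7500
  k=1: S(1,0) = 114.5545; S(1,1) = 101.3497
  k=2: S(2,0) = 121.7888; S(2,1) = 107.7500; S(2,2) = 95.3295
  k=3: S(3,0) = 129.4799; S(3,1) = 114.5545; S(3,2) = 101.3497; S(3,3) = 89.6669
Terminal payoffs V(N, i) = max(K - S_T, 0):
  V(3,0) = 0.000000; V(3,1) = 0.000000; V(3,2) = 0.000000; V(3,3) = 5.923073
Backward induction: V(k, i) = exp(-r*dt) * [p * V(k+1, i) + (1-p) * V(k+1, i+1)].
  V(2,0) = exp(-r*dt) * [p*0.000000 + (1-p)*0.000000] = 0.000000
  V(2,1) = exp(-r*dt) * [p*0.000000 + (1-p)*0.000000] = 0.000000
  V(2,2) = exp(-r*dt) * [p*0.000000 + (1-p)*5.923073] = 2.668250
  V(1,0) = exp(-r*dt) * [p*0.000000 + (1-p)*0.000000] = 0.000000
  V(1,1) = exp(-r*dt) * [p*0.000000 + (1-p)*2.668250] = 1.202004
  V(0,0) = exp(-r*dt) * [p*0.000000 + (1-p)*1.202004] = 0.541484

Answer: Price = V(0,0) = 0.5415


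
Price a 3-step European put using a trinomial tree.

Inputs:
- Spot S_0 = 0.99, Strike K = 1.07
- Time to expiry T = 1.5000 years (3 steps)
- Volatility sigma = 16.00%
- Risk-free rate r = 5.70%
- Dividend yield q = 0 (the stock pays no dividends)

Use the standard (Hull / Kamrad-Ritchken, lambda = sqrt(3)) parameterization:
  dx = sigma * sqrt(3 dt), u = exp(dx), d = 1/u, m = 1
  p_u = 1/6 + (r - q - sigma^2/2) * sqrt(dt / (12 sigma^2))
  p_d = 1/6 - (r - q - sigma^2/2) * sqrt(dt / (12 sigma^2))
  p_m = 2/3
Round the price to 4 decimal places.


dt = T/N = 0.500000; dx = sigma*sqrt(3*dt) = 0.195959
u = exp(dx) = 1.216477; d = 1/u = 0.822046
p_u = 0.223056, p_m = 0.666667, p_d = 0.110277
Discount per step: exp(-r*dt) = 0.971902
Stock lattice S(k, j) with j the centered position index:
  k=0: S(0,+0) = 0.9900
  k=1: S(1,-1) = 0.8138; S(1,+0) = 0.9900; S(1,+1) = 1.2043
  k=2: S(2,-2) = 0.6690; S(2,-1) = 0.8138; S(2,+0) = 0.9900; S(2,+1) = 1.2043; S(2,+2) = 1.4650
  k=3: S(3,-3) = 0.5500; S(3,-2) = 0.6690; S(3,-1) = 0.8138; S(3,+0) = 0.9900; S(3,+1) = 1.2043; S(3,+2) = 1.4650; S(3,+3) = 1.7822
Terminal payoffs V(N, j) = max(K - S_T, 0):
  V(3,-3) = 0.520050; V(3,-2) = 0.400998; V(3,-1) = 0.256175; V(3,+0) = 0.080000; V(3,+1) = 0.000000; V(3,+2) = 0.000000; V(3,+3) = 0.000000
Backward induction: V(k, j) = exp(-r*dt) * [p_u * V(k+1, j+1) + p_m * V(k+1, j) + p_d * V(k+1, j-1)]
  V(2,-2) = exp(-r*dt) * [p_u*0.256175 + p_m*0.400998 + p_d*0.520050] = 0.371095
  V(2,-1) = exp(-r*dt) * [p_u*0.080000 + p_m*0.256175 + p_d*0.400998] = 0.226306
  V(2,+0) = exp(-r*dt) * [p_u*0.000000 + p_m*0.080000 + p_d*0.256175] = 0.079291
  V(2,+1) = exp(-r*dt) * [p_u*0.000000 + p_m*0.000000 + p_d*0.080000] = 0.008574
  V(2,+2) = exp(-r*dt) * [p_u*0.000000 + p_m*0.000000 + p_d*0.000000] = 0.000000
  V(1,-1) = exp(-r*dt) * [p_u*0.079291 + p_m*0.226306 + p_d*0.371095] = 0.203595
  V(1,+0) = exp(-r*dt) * [p_u*0.008574 + p_m*0.079291 + p_d*0.226306] = 0.077490
  V(1,+1) = exp(-r*dt) * [p_u*0.000000 + p_m*0.008574 + p_d*0.079291] = 0.014054
  V(0,+0) = exp(-r*dt) * [p_u*0.014054 + p_m*0.077490 + p_d*0.203595] = 0.075076

Answer: Price = V(0,0) = 0.0751


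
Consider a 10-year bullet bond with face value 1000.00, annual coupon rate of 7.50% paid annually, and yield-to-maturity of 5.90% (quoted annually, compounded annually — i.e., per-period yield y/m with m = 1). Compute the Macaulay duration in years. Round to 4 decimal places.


Answer: Macaulay duration = 7.5350 years

Derivation:
Coupon per period c = face * coupon_rate / m = 75.000000
Periods per year m = 1; per-period yield y/m = 0.059000
Number of cashflows N = 10
Cashflows (t years, CF_t, discount factor 1/(1+y/m)^(m*t), PV):
  t = 1.0000: CF_t = 75.000000, DF = 0.944287, PV = 70.821530
  t = 2.0000: CF_t = 75.000000, DF = 0.891678, PV = 66.875854
  t = 3.0000: CF_t = 75.000000, DF = 0.842000, PV = 63.150004
  t = 4.0000: CF_t = 75.000000, DF = 0.795090, PV = 59.631732
  t = 5.0000: CF_t = 75.000000, DF = 0.750793, PV = 56.309473
  t = 6.0000: CF_t = 75.000000, DF = 0.708964, PV = 53.172307
  t = 7.0000: CF_t = 75.000000, DF = 0.669466, PV = 50.209922
  t = 8.0000: CF_t = 75.000000, DF = 0.632168, PV = 47.412579
  t = 9.0000: CF_t = 75.000000, DF = 0.596948, PV = 44.771085
  t = 10.0000: CF_t = 1075.000000, DF = 0.563690, PV = 605.966846
Price P = sum_t PV_t = 1118.321332
Macaulay numerator sum_t t * PV_t:
  t * PV_t at t = 1.0000: 70.821530
  t * PV_t at t = 2.0000: 133.751709
  t * PV_t at t = 3.0000: 189.450012
  t * PV_t at t = 4.0000: 238.526928
  t * PV_t at t = 5.0000: 281.547365
  t * PV_t at t = 6.0000: 319.033841
  t * PV_t at t = 7.0000: 351.469451
  t * PV_t at t = 8.0000: 379.300635
  t * PV_t at t = 9.0000: 402.939768
  t * PV_t at t = 10.0000: 6059.668456
Macaulay duration D = (sum_t t * PV_t) / P = 8426.509694 / 1118.321332 = 7.534963


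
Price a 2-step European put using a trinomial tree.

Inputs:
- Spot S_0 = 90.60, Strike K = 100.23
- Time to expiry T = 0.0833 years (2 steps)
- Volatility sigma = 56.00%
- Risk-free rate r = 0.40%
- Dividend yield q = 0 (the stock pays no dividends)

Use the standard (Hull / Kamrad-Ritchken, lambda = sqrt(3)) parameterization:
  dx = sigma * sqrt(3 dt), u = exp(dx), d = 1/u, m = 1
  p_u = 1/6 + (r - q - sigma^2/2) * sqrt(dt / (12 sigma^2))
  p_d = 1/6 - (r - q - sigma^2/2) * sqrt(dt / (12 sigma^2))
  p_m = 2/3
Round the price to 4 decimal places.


Answer: Price = V(0,0) = 12.4275

Derivation:
dt = T/N = 0.041650; dx = sigma*sqrt(3*dt) = 0.197950
u = exp(dx) = 1.218902; d = 1/u = 0.820411
p_u = 0.150592, p_m = 0.666667, p_d = 0.182742
Discount per step: exp(-r*dt) = 0.999833
Stock lattice S(k, j) with j the centered position index:
  k=0: S(0,+0) = 90.6000
  k=1: S(1,-1) = 74.3292; S(1,+0) = 90.6000; S(1,+1) = 110.4325
  k=2: S(2,-2) = 60.9805; S(2,-1) = 74.3292; S(2,+0) = 90.6000; S(2,+1) = 110.4325; S(2,+2) = 134.6064
Terminal payoffs V(N, j) = max(K - S_T, 0):
  V(2,-2) = 39.249532; V(2,-1) = 25.900797; V(2,+0) = 9.630000; V(2,+1) = 0.000000; V(2,+2) = 0.000000
Backward induction: V(k, j) = exp(-r*dt) * [p_u * V(k+1, j+1) + p_m * V(k+1, j) + p_d * V(k+1, j-1)]
  V(1,-1) = exp(-r*dt) * [p_u*9.630000 + p_m*25.900797 + p_d*39.249532] = 25.885609
  V(1,+0) = exp(-r*dt) * [p_u*0.000000 + p_m*9.630000 + p_d*25.900797] = 11.151298
  V(1,+1) = exp(-r*dt) * [p_u*0.000000 + p_m*0.000000 + p_d*9.630000] = 1.759510
  V(0,+0) = exp(-r*dt) * [p_u*1.759510 + p_m*11.151298 + p_d*25.885609] = 12.427476


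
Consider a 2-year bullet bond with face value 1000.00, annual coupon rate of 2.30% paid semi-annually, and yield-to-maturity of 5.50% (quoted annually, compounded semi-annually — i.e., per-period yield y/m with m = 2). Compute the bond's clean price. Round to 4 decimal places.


Answer: Price = 940.1692

Derivation:
Coupon per period c = face * coupon_rate / m = 11.500000
Periods per year m = 2; per-period yield y/m = 0.027500
Number of cashflows N = 4
Cashflows (t years, CF_t, discount factor 1/(1+y/m)^(m*t), PV):
  t = 0.5000: CF_t = 11.500000, DF = 0.973236, PV = 11.192214
  t = 1.0000: CF_t = 11.500000, DF = 0.947188, PV = 10.892666
  t = 1.5000: CF_t = 11.500000, DF = 0.921838, PV = 10.601135
  t = 2.0000: CF_t = 1011.500000, DF = 0.897166, PV = 907.483140
Price P = sum_t PV_t = 940.169154


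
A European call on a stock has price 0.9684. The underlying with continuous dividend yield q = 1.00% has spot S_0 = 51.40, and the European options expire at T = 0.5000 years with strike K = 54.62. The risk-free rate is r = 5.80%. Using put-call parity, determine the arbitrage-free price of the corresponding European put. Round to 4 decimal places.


Answer: Put price = 2.8835

Derivation:
Put-call parity: C - P = S_0 * exp(-qT) - K * exp(-rT).
S_0 * exp(-qT) = 51.4000 * 0.99501248 = 51.14364143
K * exp(-rT) = 54.6200 * 0.97141646 = 53.05876729
P = C - S*exp(-qT) + K*exp(-rT)
P = 0.9684 - 51.14364143 + 53.05876729 = 2.8835


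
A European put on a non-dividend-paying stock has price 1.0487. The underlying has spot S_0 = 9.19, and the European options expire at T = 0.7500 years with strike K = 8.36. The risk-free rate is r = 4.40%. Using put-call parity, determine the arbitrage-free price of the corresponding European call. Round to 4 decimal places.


Answer: Call price = 2.1501

Derivation:
Put-call parity: C - P = S_0 * exp(-qT) - K * exp(-rT).
S_0 * exp(-qT) = 9.1900 * 1.00000000 = 9.19000000
K * exp(-rT) = 8.3600 * 0.96753856 = 8.08862236
C = P + S*exp(-qT) - K*exp(-rT)
C = 1.0487 + 9.19000000 - 8.08862236 = 2.1501
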